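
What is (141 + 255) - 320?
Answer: 76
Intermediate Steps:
(141 + 255) - 320 = 396 - 320 = 76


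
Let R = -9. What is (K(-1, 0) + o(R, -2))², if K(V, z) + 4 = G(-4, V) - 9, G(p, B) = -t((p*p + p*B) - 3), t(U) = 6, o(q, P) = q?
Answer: 784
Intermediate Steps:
G(p, B) = -6 (G(p, B) = -1*6 = -6)
K(V, z) = -19 (K(V, z) = -4 + (-6 - 9) = -4 - 15 = -19)
(K(-1, 0) + o(R, -2))² = (-19 - 9)² = (-28)² = 784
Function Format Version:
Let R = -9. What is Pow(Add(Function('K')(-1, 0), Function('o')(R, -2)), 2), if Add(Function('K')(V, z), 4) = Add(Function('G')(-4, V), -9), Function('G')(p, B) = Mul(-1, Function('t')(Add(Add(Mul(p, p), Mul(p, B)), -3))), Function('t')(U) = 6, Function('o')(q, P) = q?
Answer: 784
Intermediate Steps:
Function('G')(p, B) = -6 (Function('G')(p, B) = Mul(-1, 6) = -6)
Function('K')(V, z) = -19 (Function('K')(V, z) = Add(-4, Add(-6, -9)) = Add(-4, -15) = -19)
Pow(Add(Function('K')(-1, 0), Function('o')(R, -2)), 2) = Pow(Add(-19, -9), 2) = Pow(-28, 2) = 784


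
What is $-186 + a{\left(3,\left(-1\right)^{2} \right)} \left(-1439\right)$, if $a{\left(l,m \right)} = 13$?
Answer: $-18893$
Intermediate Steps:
$-186 + a{\left(3,\left(-1\right)^{2} \right)} \left(-1439\right) = -186 + 13 \left(-1439\right) = -186 - 18707 = -18893$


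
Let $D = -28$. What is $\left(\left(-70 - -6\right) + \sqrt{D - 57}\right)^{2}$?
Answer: $\left(64 - i \sqrt{85}\right)^{2} \approx 4011.0 - 1180.1 i$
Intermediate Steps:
$\left(\left(-70 - -6\right) + \sqrt{D - 57}\right)^{2} = \left(\left(-70 - -6\right) + \sqrt{-28 - 57}\right)^{2} = \left(\left(-70 + 6\right) + \sqrt{-28 - 57}\right)^{2} = \left(-64 + \sqrt{-85}\right)^{2} = \left(-64 + i \sqrt{85}\right)^{2}$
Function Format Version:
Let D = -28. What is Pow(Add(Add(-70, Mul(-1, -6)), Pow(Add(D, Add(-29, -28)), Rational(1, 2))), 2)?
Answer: Pow(Add(64, Mul(-1, I, Pow(85, Rational(1, 2)))), 2) ≈ Add(4011.0, Mul(-1180.1, I))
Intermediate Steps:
Pow(Add(Add(-70, Mul(-1, -6)), Pow(Add(D, Add(-29, -28)), Rational(1, 2))), 2) = Pow(Add(Add(-70, Mul(-1, -6)), Pow(Add(-28, Add(-29, -28)), Rational(1, 2))), 2) = Pow(Add(Add(-70, 6), Pow(Add(-28, -57), Rational(1, 2))), 2) = Pow(Add(-64, Pow(-85, Rational(1, 2))), 2) = Pow(Add(-64, Mul(I, Pow(85, Rational(1, 2)))), 2)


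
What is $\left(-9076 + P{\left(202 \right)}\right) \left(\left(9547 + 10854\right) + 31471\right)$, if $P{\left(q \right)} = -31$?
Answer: $-472398304$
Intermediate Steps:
$\left(-9076 + P{\left(202 \right)}\right) \left(\left(9547 + 10854\right) + 31471\right) = \left(-9076 - 31\right) \left(\left(9547 + 10854\right) + 31471\right) = - 9107 \left(20401 + 31471\right) = \left(-9107\right) 51872 = -472398304$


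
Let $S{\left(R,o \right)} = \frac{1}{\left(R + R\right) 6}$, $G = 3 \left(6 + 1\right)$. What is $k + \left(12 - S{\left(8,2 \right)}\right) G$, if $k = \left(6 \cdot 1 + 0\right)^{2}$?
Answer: $\frac{9209}{32} \approx 287.78$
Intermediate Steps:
$G = 21$ ($G = 3 \cdot 7 = 21$)
$S{\left(R,o \right)} = \frac{1}{12 R}$ ($S{\left(R,o \right)} = \frac{1}{2 R 6} = \frac{1}{12 R}$)
$k = 36$ ($k = \left(6 + 0\right)^{2} = 6^{2} = 36$)
$k + \left(12 - S{\left(8,2 \right)}\right) G = 36 + \left(12 - \frac{1}{12 \cdot 8}\right) 21 = 36 + \left(12 - \frac{1}{12} \cdot \frac{1}{8}\right) 21 = 36 + \left(12 - \frac{1}{96}\right) 21 = 36 + \frac{1151}{96} \cdot 21 = 36 + \frac{8057}{32} = \frac{9209}{32}$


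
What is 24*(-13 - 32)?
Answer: -1080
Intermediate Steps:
24*(-13 - 32) = 24*(-45) = -1080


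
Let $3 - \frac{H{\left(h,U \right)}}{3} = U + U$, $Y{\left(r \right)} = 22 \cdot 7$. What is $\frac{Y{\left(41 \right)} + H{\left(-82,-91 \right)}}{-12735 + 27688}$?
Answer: $\frac{709}{14953} \approx 0.047415$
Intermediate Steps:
$Y{\left(r \right)} = 154$
$H{\left(h,U \right)} = 9 - 6 U$ ($H{\left(h,U \right)} = 9 - 3 \left(U + U\right) = 9 - 3 \cdot 2 U = 9 - 6 U$)
$\frac{Y{\left(41 \right)} + H{\left(-82,-91 \right)}}{-12735 + 27688} = \frac{154 + \left(9 - -546\right)}{-12735 + 27688} = \frac{154 + \left(9 + 546\right)}{14953} = \left(154 + 555\right) \frac{1}{14953} = 709 \cdot \frac{1}{14953} = \frac{709}{14953}$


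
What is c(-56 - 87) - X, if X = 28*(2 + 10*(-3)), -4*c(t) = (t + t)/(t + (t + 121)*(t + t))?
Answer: 67425/86 ≈ 784.01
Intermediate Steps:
c(t) = -t/(2*(t + 2*t*(121 + t))) (c(t) = -(t + t)/(4*(t + (t + 121)*(t + t))) = -2*t/(4*(t + (121 + t)*(2*t))) = -2*t/(4*(t + 2*t*(121 + t))) = -t/(2*(t + 2*t*(121 + t))))
X = -784 (X = 28*(2 - 30) = 28*(-28) = -784)
c(-56 - 87) - X = -1/(486 + 4*(-56 - 87)) - 1*(-784) = -1/(486 + 4*(-143)) + 784 = -1/(486 - 572) + 784 = -1/(-86) + 784 = -1*(-1/86) + 784 = 1/86 + 784 = 67425/86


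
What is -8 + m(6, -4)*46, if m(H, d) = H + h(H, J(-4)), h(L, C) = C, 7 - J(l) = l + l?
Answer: 958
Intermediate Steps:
J(l) = 7 - 2*l (J(l) = 7 - (l + l) = 7 - 2*l)
m(H, d) = 15 + H (m(H, d) = H + (7 - 2*(-4)) = H + (7 + 8) = H + 15 = 15 + H)
-8 + m(6, -4)*46 = -8 + (15 + 6)*46 = -8 + 21*46 = -8 + 966 = 958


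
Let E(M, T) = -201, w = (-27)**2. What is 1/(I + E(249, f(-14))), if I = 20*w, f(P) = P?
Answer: 1/14379 ≈ 6.9546e-5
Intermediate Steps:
w = 729
I = 14580 (I = 20*729 = 14580)
1/(I + E(249, f(-14))) = 1/(14580 - 201) = 1/14379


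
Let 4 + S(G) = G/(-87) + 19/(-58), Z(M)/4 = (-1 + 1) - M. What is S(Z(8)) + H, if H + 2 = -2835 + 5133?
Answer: 398815/174 ≈ 2292.0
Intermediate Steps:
Z(M) = -4*M (Z(M) = 4*((-1 + 1) - M) = 4*(0 - M) = 4*(-M) = -4*M)
H = 2296 (H = -2 + (-2835 + 5133) = -2 + 2298 = 2296)
S(G) = -251/58 - G/87 (S(G) = -4 + (G/(-87) + 19/(-58)) = -4 + (G*(-1/87) + 19*(-1/58)) = -4 + (-G/87 - 19/58) = -4 + (-19/58 - G/87) = -251/58 - G/87)
S(Z(8)) + H = (-251/58 - (-4)*8/87) + 2296 = (-251/58 - 1/87*(-32)) + 2296 = (-251/58 + 32/87) + 2296 = -689/174 + 2296 = 398815/174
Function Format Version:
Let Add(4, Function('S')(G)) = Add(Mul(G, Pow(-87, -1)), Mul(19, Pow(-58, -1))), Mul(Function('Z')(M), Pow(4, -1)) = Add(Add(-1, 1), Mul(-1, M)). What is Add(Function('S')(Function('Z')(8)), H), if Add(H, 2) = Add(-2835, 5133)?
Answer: Rational(398815, 174) ≈ 2292.0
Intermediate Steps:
Function('Z')(M) = Mul(-4, M) (Function('Z')(M) = Mul(4, Add(Add(-1, 1), Mul(-1, M))) = Mul(4, Add(0, Mul(-1, M))) = Mul(4, Mul(-1, M)) = Mul(-4, M))
H = 2296 (H = Add(-2, Add(-2835, 5133)) = Add(-2, 2298) = 2296)
Function('S')(G) = Add(Rational(-251, 58), Mul(Rational(-1, 87), G)) (Function('S')(G) = Add(-4, Add(Mul(G, Pow(-87, -1)), Mul(19, Pow(-58, -1)))) = Add(-4, Add(Mul(G, Rational(-1, 87)), Mul(19, Rational(-1, 58)))) = Add(-4, Add(Mul(Rational(-1, 87), G), Rational(-19, 58))) = Add(-4, Add(Rational(-19, 58), Mul(Rational(-1, 87), G))) = Add(Rational(-251, 58), Mul(Rational(-1, 87), G)))
Add(Function('S')(Function('Z')(8)), H) = Add(Add(Rational(-251, 58), Mul(Rational(-1, 87), Mul(-4, 8))), 2296) = Add(Add(Rational(-251, 58), Mul(Rational(-1, 87), -32)), 2296) = Add(Add(Rational(-251, 58), Rational(32, 87)), 2296) = Add(Rational(-689, 174), 2296) = Rational(398815, 174)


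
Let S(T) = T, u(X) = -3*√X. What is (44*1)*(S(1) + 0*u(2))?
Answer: 44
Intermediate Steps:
(44*1)*(S(1) + 0*u(2)) = (44*1)*(1 + 0*(-3*√2)) = 44*(1 + 0) = 44*1 = 44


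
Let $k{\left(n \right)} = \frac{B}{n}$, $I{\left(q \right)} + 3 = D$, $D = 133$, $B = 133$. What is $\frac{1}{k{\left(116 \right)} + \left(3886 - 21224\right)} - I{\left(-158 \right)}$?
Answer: $- \frac{261439866}{2011075} \approx -130.0$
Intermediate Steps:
$I{\left(q \right)} = 130$ ($I{\left(q \right)} = -3 + 133 = 130$)
$k{\left(n \right)} = \frac{133}{n}$
$\frac{1}{k{\left(116 \right)} + \left(3886 - 21224\right)} - I{\left(-158 \right)} = \frac{1}{\frac{133}{116} + \left(3886 - 21224\right)} - 130 = \frac{1}{133 \cdot \frac{1}{116} - 17338} - 130 = \frac{1}{\frac{133}{116} - 17338} - 130 = \frac{1}{- \frac{2011075}{116}} - 130 = - \frac{116}{2011075} - 130 = - \frac{261439866}{2011075}$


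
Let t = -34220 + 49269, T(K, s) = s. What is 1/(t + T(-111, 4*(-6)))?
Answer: 1/15025 ≈ 6.6556e-5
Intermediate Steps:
t = 15049
1/(t + T(-111, 4*(-6))) = 1/(15049 + 4*(-6)) = 1/(15049 - 24) = 1/15025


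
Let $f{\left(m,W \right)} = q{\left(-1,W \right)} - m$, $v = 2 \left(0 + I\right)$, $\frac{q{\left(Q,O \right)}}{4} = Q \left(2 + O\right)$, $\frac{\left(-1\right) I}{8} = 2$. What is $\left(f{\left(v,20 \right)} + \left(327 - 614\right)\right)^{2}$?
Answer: $117649$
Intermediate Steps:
$I = -16$ ($I = \left(-8\right) 2 = -16$)
$q{\left(Q,O \right)} = 4 Q \left(2 + O\right)$
$v = -32$ ($v = 2 \left(0 - 16\right) = 2 \left(-16\right) = -32$)
$f{\left(m,W \right)} = -8 - m - 4 W$ ($f{\left(m,W \right)} = 4 \left(-1\right) \left(2 + W\right) - m = \left(-8 - 4 W\right) - m = -8 - m - 4 W$)
$\left(f{\left(v,20 \right)} + \left(327 - 614\right)\right)^{2} = \left(\left(-8 - -32 - 80\right) + \left(327 - 614\right)\right)^{2} = \left(\left(-8 + 32 - 80\right) - 287\right)^{2} = \left(-56 - 287\right)^{2} = \left(-343\right)^{2} = 117649$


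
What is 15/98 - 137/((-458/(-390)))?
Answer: -2614635/22442 ≈ -116.51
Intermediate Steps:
15/98 - 137/((-458/(-390))) = 15*(1/98) - 137/((-458*(-1/390))) = 15/98 - 137/229/195 = 15/98 - 137*195/229 = 15/98 - 26715/229 = -2614635/22442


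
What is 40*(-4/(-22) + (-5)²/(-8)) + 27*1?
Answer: -998/11 ≈ -90.727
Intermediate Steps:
40*(-4/(-22) + (-5)²/(-8)) + 27*1 = 40*(-4*(-1/22) + 25*(-⅛)) + 27 = 40*(2/11 - 25/8) + 27 = 40*(-259/88) + 27 = -1295/11 + 27 = -998/11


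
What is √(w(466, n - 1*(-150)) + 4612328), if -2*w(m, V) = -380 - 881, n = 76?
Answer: √18451834/2 ≈ 2147.8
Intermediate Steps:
w(m, V) = 1261/2 (w(m, V) = -(-380 - 881)/2 = -½*(-1261) = 1261/2)
√(w(466, n - 1*(-150)) + 4612328) = √(1261/2 + 4612328) = √(9225917/2) = √18451834/2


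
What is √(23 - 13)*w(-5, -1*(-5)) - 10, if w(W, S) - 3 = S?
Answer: -10 + 8*√10 ≈ 15.298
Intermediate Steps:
w(W, S) = 3 + S
√(23 - 13)*w(-5, -1*(-5)) - 10 = √(23 - 13)*(3 - 1*(-5)) - 10 = √10*(3 + 5) - 10 = √10*8 - 10 = 8*√10 - 10 = -10 + 8*√10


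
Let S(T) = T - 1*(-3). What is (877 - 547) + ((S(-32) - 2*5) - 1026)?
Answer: -735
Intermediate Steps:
S(T) = 3 + T (S(T) = T + 3 = 3 + T)
(877 - 547) + ((S(-32) - 2*5) - 1026) = (877 - 547) + (((3 - 32) - 2*5) - 1026) = 330 + ((-29 - 10) - 1026) = 330 + (-39 - 1026) = 330 - 1065 = -735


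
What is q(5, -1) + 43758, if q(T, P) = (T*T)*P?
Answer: 43733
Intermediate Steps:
q(T, P) = P*T**2 (q(T, P) = T**2*P = P*T**2)
q(5, -1) + 43758 = -1*5**2 + 43758 = -1*25 + 43758 = -25 + 43758 = 43733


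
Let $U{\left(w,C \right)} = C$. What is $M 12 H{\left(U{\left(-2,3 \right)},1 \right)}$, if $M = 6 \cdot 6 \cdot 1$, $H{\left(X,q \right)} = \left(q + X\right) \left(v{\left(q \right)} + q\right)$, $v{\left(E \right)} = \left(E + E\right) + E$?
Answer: $6912$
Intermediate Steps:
$v{\left(E \right)} = 3 E$ ($v{\left(E \right)} = 2 E + E = 3 E$)
$H{\left(X,q \right)} = 4 q \left(X + q\right)$ ($H{\left(X,q \right)} = \left(q + X\right) \left(3 q + q\right) = \left(X + q\right) 4 q = 4 q \left(X + q\right)$)
$M = 36$ ($M = 6 \cdot 6 = 36$)
$M 12 H{\left(U{\left(-2,3 \right)},1 \right)} = 36 \cdot 12 \cdot 4 \cdot 1 \left(3 + 1\right) = 432 \cdot 4 \cdot 1 \cdot 4 = 432 \cdot 16 = 6912$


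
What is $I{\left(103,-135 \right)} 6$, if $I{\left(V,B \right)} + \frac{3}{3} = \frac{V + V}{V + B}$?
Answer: $- \frac{357}{8} \approx -44.625$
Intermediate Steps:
$I{\left(V,B \right)} = -1 + \frac{2 V}{B + V}$ ($I{\left(V,B \right)} = -1 + \frac{V + V}{V + B} = -1 + \frac{2 V}{B + V}$)
$I{\left(103,-135 \right)} 6 = \frac{103 - -135}{-135 + 103} \cdot 6 = \frac{103 + 135}{-32} \cdot 6 = \left(- \frac{1}{32}\right) 238 \cdot 6 = \left(- \frac{119}{16}\right) 6 = - \frac{357}{8}$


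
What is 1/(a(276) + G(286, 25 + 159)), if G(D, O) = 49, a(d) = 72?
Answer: 1/121 ≈ 0.0082645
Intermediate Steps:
1/(a(276) + G(286, 25 + 159)) = 1/(72 + 49) = 1/121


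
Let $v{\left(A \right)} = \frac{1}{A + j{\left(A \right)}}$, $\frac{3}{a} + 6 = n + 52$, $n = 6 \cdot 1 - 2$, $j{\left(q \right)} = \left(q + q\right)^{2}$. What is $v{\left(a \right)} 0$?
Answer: $0$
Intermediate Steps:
$j{\left(q \right)} = 4 q^{2}$ ($j{\left(q \right)} = \left(2 q\right)^{2} = 4 q^{2}$)
$n = 4$ ($n = 6 - 2 = 4$)
$a = \frac{3}{50}$ ($a = \frac{3}{-6 + \left(4 + 52\right)} = \frac{3}{-6 + 56} = \frac{3}{50} \approx 0.06$)
$v{\left(A \right)} = \frac{1}{A + 4 A^{2}}$
$v{\left(a \right)} 0 = \frac{1}{\frac{3}{50} \left(1 + 4 \cdot \frac{3}{50}\right)} 0 = \frac{50}{3 \left(1 + \frac{6}{25}\right)} 0 = \frac{50}{3 \cdot \frac{31}{25}} \cdot 0 = \frac{50}{3} \cdot \frac{25}{31} \cdot 0 = \frac{1250}{93} \cdot 0 = 0$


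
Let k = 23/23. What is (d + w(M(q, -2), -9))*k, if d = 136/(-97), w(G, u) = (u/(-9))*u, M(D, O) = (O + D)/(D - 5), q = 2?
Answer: -1009/97 ≈ -10.402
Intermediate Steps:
M(D, O) = (D + O)/(-5 + D)
k = 1 (k = 23*(1/23) = 1)
w(G, u) = -u**2/9 (w(G, u) = (u*(-1/9))*u = (-u/9)*u = -u**2/9)
d = -136/97 (d = 136*(-1/97) = -136/97 ≈ -1.4021)
(d + w(M(q, -2), -9))*k = (-136/97 - 1/9*(-9)**2)*1 = (-136/97 - 1/9*81)*1 = (-136/97 - 9)*1 = -1009/97*1 = -1009/97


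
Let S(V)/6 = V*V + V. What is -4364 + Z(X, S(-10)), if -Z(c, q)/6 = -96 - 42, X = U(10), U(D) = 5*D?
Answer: -3536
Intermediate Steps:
S(V) = 6*V + 6*V² (S(V) = 6*(V*V + V) = 6*(V² + V) = 6*(V + V²) = 6*V + 6*V²)
X = 50 (X = 5*10 = 50)
Z(c, q) = 828 (Z(c, q) = -6*(-96 - 42) = -6*(-138) = 828)
-4364 + Z(X, S(-10)) = -4364 + 828 = -3536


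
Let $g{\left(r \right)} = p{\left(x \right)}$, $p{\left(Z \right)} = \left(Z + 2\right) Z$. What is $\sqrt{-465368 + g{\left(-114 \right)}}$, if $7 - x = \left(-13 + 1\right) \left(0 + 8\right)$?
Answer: $31 i \sqrt{473} \approx 674.21 i$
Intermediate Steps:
$x = 103$ ($x = 7 - \left(-13 + 1\right) \left(0 + 8\right) = 7 - \left(-12\right) 8 = 7 - -96 = 7 + 96 = 103$)
$p{\left(Z \right)} = Z \left(2 + Z\right)$ ($p{\left(Z \right)} = \left(2 + Z\right) Z = Z \left(2 + Z\right)$)
$g{\left(r \right)} = 10815$ ($g{\left(r \right)} = 103 \left(2 + 103\right) = 103 \cdot 105 = 10815$)
$\sqrt{-465368 + g{\left(-114 \right)}} = \sqrt{-465368 + 10815} = \sqrt{-454553} = 31 i \sqrt{473}$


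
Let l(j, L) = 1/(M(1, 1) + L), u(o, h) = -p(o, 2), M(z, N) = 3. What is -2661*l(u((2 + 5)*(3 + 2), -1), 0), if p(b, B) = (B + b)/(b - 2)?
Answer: -887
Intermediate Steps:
p(b, B) = (B + b)/(-2 + b)
u(o, h) = -(2 + o)/(-2 + o)
l(j, L) = 1/(3 + L)
-2661*l(u((2 + 5)*(3 + 2), -1), 0) = -2661/(3 + 0) = -2661/3 = -2661*⅓ = -887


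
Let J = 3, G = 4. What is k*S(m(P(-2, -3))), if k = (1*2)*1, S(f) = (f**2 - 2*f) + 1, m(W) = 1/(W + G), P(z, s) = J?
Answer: 72/49 ≈ 1.4694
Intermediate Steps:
P(z, s) = 3
m(W) = 1/(4 + W) (m(W) = 1/(W + 4) = 1/(4 + W))
S(f) = 1 + f**2 - 2*f
k = 2 (k = 2*1 = 2)
k*S(m(P(-2, -3))) = 2*(1 + (1/(4 + 3))**2 - 2/(4 + 3)) = 2*(1 + (1/7)**2 - 2/7) = 2*(1 + (1/7)**2 - 2*1/7) = 2*(1 + 1/49 - 2/7) = 2*(36/49) = 72/49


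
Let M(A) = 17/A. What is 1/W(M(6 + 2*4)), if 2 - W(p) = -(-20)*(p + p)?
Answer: -7/326 ≈ -0.021472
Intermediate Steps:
W(p) = 2 - 40*p (W(p) = 2 - (-4)*(-5*(p + p)) = 2 - (-4)*(-10*p) = 2 - 40*p)
1/W(M(6 + 2*4)) = 1/(2 - 680/(6 + 2*4)) = 1/(2 - 680/(6 + 8)) = 1/(2 - 680/14) = 1/(2 - 40*17/14) = 1/(2 - 340/7) = 1/(-326/7) = -7/326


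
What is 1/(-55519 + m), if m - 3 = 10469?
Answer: -1/45047 ≈ -2.2199e-5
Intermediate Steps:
m = 10472 (m = 3 + 10469 = 10472)
1/(-55519 + m) = 1/(-55519 + 10472) = 1/(-45047) = -1/45047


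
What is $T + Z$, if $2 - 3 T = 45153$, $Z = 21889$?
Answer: $\frac{20516}{3} \approx 6838.7$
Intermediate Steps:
$T = - \frac{45151}{3}$ ($T = \frac{2}{3} - 15051 = - \frac{45151}{3} \approx -15050.0$)
$T + Z = - \frac{45151}{3} + 21889 = \frac{20516}{3}$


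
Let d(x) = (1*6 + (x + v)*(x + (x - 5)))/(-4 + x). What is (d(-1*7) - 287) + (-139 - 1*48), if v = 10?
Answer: -5163/11 ≈ -469.36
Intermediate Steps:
d(x) = (6 + (-5 + 2*x)*(10 + x))/(-4 + x) (d(x) = (1*6 + (x + 10)*(x + (x - 5)))/(-4 + x) = (6 + (10 + x)*(x + (-5 + x)))/(-4 + x) = (6 + (10 + x)*(-5 + 2*x))/(-4 + x) = (6 + (-5 + 2*x)*(10 + x))/(-4 + x))
(d(-1*7) - 287) + (-139 - 1*48) = ((-44 + 2*(-1*7)**2 + 15*(-1*7))/(-4 - 1*7) - 287) + (-139 - 1*48) = ((-44 + 2*(-7)**2 + 15*(-7))/(-4 - 7) - 287) + (-139 - 48) = ((-44 + 2*49 - 105)/(-11) - 287) - 187 = (-(-44 + 98 - 105)/11 - 287) - 187 = (-1/11*(-51) - 287) - 187 = (51/11 - 287) - 187 = -3106/11 - 187 = -5163/11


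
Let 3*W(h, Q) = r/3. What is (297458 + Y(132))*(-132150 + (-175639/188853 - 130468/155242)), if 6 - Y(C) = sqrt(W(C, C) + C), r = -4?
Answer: -576249446218739335144/14658958713 + 7748829387337484*sqrt(74)/43976876139 ≈ -3.9309e+10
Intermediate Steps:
W(h, Q) = -4/9 (W(h, Q) = (-4/3)/3 = (-4*1/3)/3 = (1/3)*(-4/3) = -4/9)
Y(C) = 6 - sqrt(-4/9 + C)
(297458 + Y(132))*(-132150 + (-175639/188853 - 130468/155242)) = (297458 + (6 - sqrt(-4 + 9*132)/3))*(-132150 + (-175639/188853 - 130468/155242)) = (297458 + (6 - sqrt(-4 + 1188)/3))*(-132150 + (-175639*1/188853 - 130468*1/155242)) = (297458 + (6 - 4*sqrt(74)/3))*(-132150 + (-175639/188853 - 65234/77621)) = (297458 + (6 - 4*sqrt(74)/3))*(-132150 - 25952911421/14658958713) = (297458 + (6 - 4*sqrt(74)/3))*(-1937207346834371/14658958713) = (297464 - 4*sqrt(74)/3)*(-1937207346834371/14658958713) = -576249446218739335144/14658958713 + 7748829387337484*sqrt(74)/43976876139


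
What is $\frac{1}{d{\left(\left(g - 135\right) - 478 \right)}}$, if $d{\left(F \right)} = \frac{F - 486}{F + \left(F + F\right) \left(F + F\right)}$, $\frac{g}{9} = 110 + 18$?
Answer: $\frac{1162623}{53} \approx 21936.0$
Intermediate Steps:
$g = 1152$ ($g = 9 \left(110 + 18\right) = 9 \cdot 128 = 1152$)
$d{\left(F \right)} = \frac{-486 + F}{F + 4 F^{2}}$ ($d{\left(F \right)} = \frac{F - 486}{F + 2 F 2 F} = \frac{F - 486}{F + 4 F^{2}} = \frac{-486 + F}{F + 4 F^{2}}$)
$\frac{1}{d{\left(\left(g - 135\right) - 478 \right)}} = \frac{1}{\frac{1}{\left(1152 - 135\right) - 478} \frac{1}{1 + 4 \left(\left(1152 - 135\right) - 478\right)} \left(-486 + \left(\left(1152 - 135\right) - 478\right)\right)} = \frac{1}{\frac{1}{1017 - 478} \frac{1}{1 + 4 \left(1017 - 478\right)} \left(-486 + \left(1017 - 478\right)\right)} = \frac{1}{\frac{1}{539} \frac{1}{1 + 4 \cdot 539} \left(-486 + 539\right)} = \frac{1}{\frac{1}{539} \frac{1}{1 + 2156} \cdot 53} = \frac{1}{\frac{1}{539} \cdot \frac{1}{2157} \cdot 53} = \frac{1}{\frac{53}{1162623}} = \frac{1162623}{53}$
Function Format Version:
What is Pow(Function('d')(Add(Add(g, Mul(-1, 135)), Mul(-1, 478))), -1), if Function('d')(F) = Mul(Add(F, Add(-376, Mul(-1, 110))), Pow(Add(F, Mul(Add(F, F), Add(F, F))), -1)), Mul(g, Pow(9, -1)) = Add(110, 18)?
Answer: Rational(1162623, 53) ≈ 21936.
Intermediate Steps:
g = 1152 (g = Mul(9, Add(110, 18)) = Mul(9, 128) = 1152)
Function('d')(F) = Mul(Pow(Add(F, Mul(4, Pow(F, 2))), -1), Add(-486, F)) (Function('d')(F) = Mul(Add(F, Add(-376, -110)), Pow(Add(F, Mul(Mul(2, F), Mul(2, F))), -1)) = Mul(Add(F, -486), Pow(Add(F, Mul(4, Pow(F, 2))), -1)) = Mul(Add(-486, F), Pow(Add(F, Mul(4, Pow(F, 2))), -1)) = Mul(Pow(Add(F, Mul(4, Pow(F, 2))), -1), Add(-486, F)))
Pow(Function('d')(Add(Add(g, Mul(-1, 135)), Mul(-1, 478))), -1) = Pow(Mul(Pow(Add(Add(1152, Mul(-1, 135)), Mul(-1, 478)), -1), Pow(Add(1, Mul(4, Add(Add(1152, Mul(-1, 135)), Mul(-1, 478)))), -1), Add(-486, Add(Add(1152, Mul(-1, 135)), Mul(-1, 478)))), -1) = Pow(Mul(Pow(Add(Add(1152, -135), -478), -1), Pow(Add(1, Mul(4, Add(Add(1152, -135), -478))), -1), Add(-486, Add(Add(1152, -135), -478))), -1) = Pow(Mul(Pow(Add(1017, -478), -1), Pow(Add(1, Mul(4, Add(1017, -478))), -1), Add(-486, Add(1017, -478))), -1) = Pow(Mul(Pow(539, -1), Pow(Add(1, Mul(4, 539)), -1), Add(-486, 539)), -1) = Pow(Mul(Rational(1, 539), Pow(Add(1, 2156), -1), 53), -1) = Pow(Mul(Rational(1, 539), Pow(2157, -1), 53), -1) = Pow(Mul(Rational(1, 539), Rational(1, 2157), 53), -1) = Pow(Rational(53, 1162623), -1) = Rational(1162623, 53)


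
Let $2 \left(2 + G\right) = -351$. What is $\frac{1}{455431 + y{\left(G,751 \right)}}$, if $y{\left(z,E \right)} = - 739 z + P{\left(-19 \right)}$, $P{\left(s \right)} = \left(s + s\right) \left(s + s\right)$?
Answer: $\frac{2}{1176095} \approx 1.7005 \cdot 10^{-6}$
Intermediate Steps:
$G = - \frac{355}{2}$ ($G = -2 + \frac{1}{2} \left(-351\right) = -2 - \frac{351}{2} = - \frac{355}{2} \approx -177.5$)
$P{\left(s \right)} = 4 s^{2}$ ($P{\left(s \right)} = 2 s 2 s = 4 s^{2}$)
$y{\left(z,E \right)} = 1444 - 739 z$ ($y{\left(z,E \right)} = - 739 z + 4 \left(-19\right)^{2} = - 739 z + 4 \cdot 361 = - 739 z + 1444 = 1444 - 739 z$)
$\frac{1}{455431 + y{\left(G,751 \right)}} = \frac{1}{455431 + \left(1444 - - \frac{262345}{2}\right)} = \frac{1}{455431 + \left(1444 + \frac{262345}{2}\right)} = \frac{1}{455431 + \frac{265233}{2}} = \frac{1}{\frac{1176095}{2}} = \frac{2}{1176095}$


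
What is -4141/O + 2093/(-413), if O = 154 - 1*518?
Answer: 135483/21476 ≈ 6.3086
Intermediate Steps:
O = -364 (O = 154 - 518 = -364)
-4141/O + 2093/(-413) = -4141/(-364) + 2093/(-413) = -4141*(-1/364) + 2093*(-1/413) = 4141/364 - 299/59 = 135483/21476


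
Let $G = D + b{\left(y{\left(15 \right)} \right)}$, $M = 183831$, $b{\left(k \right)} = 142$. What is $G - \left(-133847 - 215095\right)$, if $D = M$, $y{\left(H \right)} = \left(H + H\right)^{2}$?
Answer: $532915$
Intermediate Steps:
$y{\left(H \right)} = 4 H^{2}$ ($y{\left(H \right)} = \left(2 H\right)^{2} = 4 H^{2}$)
$D = 183831$
$G = 183973$ ($G = 183831 + 142 = 183973$)
$G - \left(-133847 - 215095\right) = 183973 - \left(-133847 - 215095\right) = 183973 - -348942 = 183973 + 348942 = 532915$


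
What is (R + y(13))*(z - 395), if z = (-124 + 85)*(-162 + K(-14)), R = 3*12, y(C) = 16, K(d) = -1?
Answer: 310024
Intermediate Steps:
R = 36
z = 6357 (z = (-124 + 85)*(-162 - 1) = -39*(-163) = 6357)
(R + y(13))*(z - 395) = (36 + 16)*(6357 - 395) = 52*5962 = 310024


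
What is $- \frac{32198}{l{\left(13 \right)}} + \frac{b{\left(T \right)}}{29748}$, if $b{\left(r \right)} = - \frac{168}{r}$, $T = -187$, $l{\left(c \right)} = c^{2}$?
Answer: $- \frac{14926121088}{78343837} \approx -190.52$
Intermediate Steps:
$- \frac{32198}{l{\left(13 \right)}} + \frac{b{\left(T \right)}}{29748} = - \frac{32198}{13^{2}} + \frac{\left(-168\right) \frac{1}{-187}}{29748} = - \frac{32198}{169} + \left(-168\right) \left(- \frac{1}{187}\right) \frac{1}{29748} = \left(-32198\right) \frac{1}{169} + \frac{168}{187} \cdot \frac{1}{29748} = - \frac{32198}{169} + \frac{14}{463573} = - \frac{14926121088}{78343837}$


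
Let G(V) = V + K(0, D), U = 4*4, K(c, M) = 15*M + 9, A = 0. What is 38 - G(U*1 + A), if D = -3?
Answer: 58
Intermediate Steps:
K(c, M) = 9 + 15*M
U = 16
G(V) = -36 + V (G(V) = V + (9 + 15*(-3)) = V + (9 - 45) = V - 36 = -36 + V)
38 - G(U*1 + A) = 38 - (-36 + (16*1 + 0)) = 38 - (-36 + (16 + 0)) = 38 - (-36 + 16) = 38 - 1*(-20) = 38 + 20 = 58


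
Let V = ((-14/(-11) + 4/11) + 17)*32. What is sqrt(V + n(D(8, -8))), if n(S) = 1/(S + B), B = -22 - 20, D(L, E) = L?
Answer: 3*sqrt(9268094)/374 ≈ 24.420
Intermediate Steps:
B = -42
n(S) = 1/(-42 + S) (n(S) = 1/(S - 42) = 1/(-42 + S))
V = 6560/11 (V = ((-14*(-1/11) + 4*(1/11)) + 17)*32 = ((14/11 + 4/11) + 17)*32 = (18/11 + 17)*32 = (205/11)*32 = 6560/11 ≈ 596.36)
sqrt(V + n(D(8, -8))) = sqrt(6560/11 + 1/(-42 + 8)) = sqrt(6560/11 + 1/(-34)) = sqrt(6560/11 - 1/34) = sqrt(223029/374) = 3*sqrt(9268094)/374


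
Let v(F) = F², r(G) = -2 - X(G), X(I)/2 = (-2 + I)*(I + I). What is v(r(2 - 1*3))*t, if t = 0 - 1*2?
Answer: -392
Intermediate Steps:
X(I) = 4*I*(-2 + I) (X(I) = 2*((-2 + I)*(I + I)) = 2*((-2 + I)*(2*I)) = 2*(2*I*(-2 + I)) = 4*I*(-2 + I))
r(G) = -2 - 4*G*(-2 + G)
t = -2 (t = 0 - 2 = -2)
v(r(2 - 1*3))*t = (-2 - 4*(2 - 1*3)² + 8*(2 - 1*3))²*(-2) = (-2 - 4*(2 - 3)² + 8*(2 - 3))²*(-2) = (-2 - 4*(-1)² + 8*(-1))²*(-2) = (-2 - 4*1 - 8)²*(-2) = (-2 - 4 - 8)²*(-2) = (-14)²*(-2) = 196*(-2) = -392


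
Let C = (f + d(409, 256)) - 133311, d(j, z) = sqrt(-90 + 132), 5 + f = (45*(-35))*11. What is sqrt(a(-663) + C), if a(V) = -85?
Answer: sqrt(-150726 + sqrt(42)) ≈ 388.23*I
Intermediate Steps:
f = -17330 (f = -5 + (45*(-35))*11 = -5 - 1575*11 = -5 - 17325 = -17330)
d(j, z) = sqrt(42)
C = -150641 + sqrt(42) (C = (-17330 + sqrt(42)) - 133311 = -150641 + sqrt(42) ≈ -1.5063e+5)
sqrt(a(-663) + C) = sqrt(-85 + (-150641 + sqrt(42))) = sqrt(-150726 + sqrt(42))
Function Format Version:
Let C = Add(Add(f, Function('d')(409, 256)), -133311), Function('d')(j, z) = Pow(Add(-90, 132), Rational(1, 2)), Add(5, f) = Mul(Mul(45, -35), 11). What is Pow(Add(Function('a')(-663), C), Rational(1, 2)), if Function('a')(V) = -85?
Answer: Pow(Add(-150726, Pow(42, Rational(1, 2))), Rational(1, 2)) ≈ Mul(388.23, I)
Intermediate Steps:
f = -17330 (f = Add(-5, Mul(Mul(45, -35), 11)) = Add(-5, Mul(-1575, 11)) = Add(-5, -17325) = -17330)
Function('d')(j, z) = Pow(42, Rational(1, 2))
C = Add(-150641, Pow(42, Rational(1, 2))) (C = Add(Add(-17330, Pow(42, Rational(1, 2))), -133311) = Add(-150641, Pow(42, Rational(1, 2))) ≈ -1.5063e+5)
Pow(Add(Function('a')(-663), C), Rational(1, 2)) = Pow(Add(-85, Add(-150641, Pow(42, Rational(1, 2)))), Rational(1, 2)) = Pow(Add(-150726, Pow(42, Rational(1, 2))), Rational(1, 2))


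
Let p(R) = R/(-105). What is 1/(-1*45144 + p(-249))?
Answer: -35/1579957 ≈ -2.2152e-5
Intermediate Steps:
p(R) = -R/105 (p(R) = R*(-1/105) = -R/105)
1/(-1*45144 + p(-249)) = 1/(-1*45144 - 1/105*(-249)) = 1/(-45144 + 83/35) = 1/(-1579957/35) = -35/1579957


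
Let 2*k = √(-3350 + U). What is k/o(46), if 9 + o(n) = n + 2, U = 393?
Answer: I*√2957/78 ≈ 0.69716*I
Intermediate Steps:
o(n) = -7 + n (o(n) = -9 + (n + 2) = -9 + (2 + n) = -7 + n)
k = I*√2957/2 (k = √(-3350 + 393)/2 = √(-2957)/2 = (I*√2957)/2 = I*√2957/2 ≈ 27.189*I)
k/o(46) = (I*√2957/2)/(-7 + 46) = (I*√2957/2)/39 = (I*√2957/2)*(1/39) = I*√2957/78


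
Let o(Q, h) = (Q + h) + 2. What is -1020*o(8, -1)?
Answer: -9180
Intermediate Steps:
o(Q, h) = 2 + Q + h
-1020*o(8, -1) = -1020*(2 + 8 - 1) = -1020*9 = -9180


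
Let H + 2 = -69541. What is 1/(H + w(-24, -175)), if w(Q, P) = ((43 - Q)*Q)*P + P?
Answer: 1/211682 ≈ 4.7241e-6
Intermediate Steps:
H = -69543 (H = -2 - 69541 = -69543)
w(Q, P) = P + P*Q*(43 - Q) (w(Q, P) = (Q*(43 - Q))*P + P = P*Q*(43 - Q) + P = P + P*Q*(43 - Q))
1/(H + w(-24, -175)) = 1/(-69543 - 175*(1 - 1*(-24)² + 43*(-24))) = 1/(-69543 - 175*(1 - 1*576 - 1032)) = 1/(-69543 - 175*(1 - 576 - 1032)) = 1/(-69543 - 175*(-1607)) = 1/(-69543 + 281225) = 1/211682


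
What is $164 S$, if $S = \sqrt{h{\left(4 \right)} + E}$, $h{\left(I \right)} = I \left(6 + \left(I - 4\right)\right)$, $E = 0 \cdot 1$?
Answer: $328 \sqrt{6} \approx 803.43$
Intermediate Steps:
$E = 0$
$h{\left(I \right)} = I \left(2 + I\right)$ ($h{\left(I \right)} = I \left(6 + \left(I - 4\right)\right) = I \left(6 + \left(-4 + I\right)\right) = I \left(2 + I\right)$)
$S = 2 \sqrt{6}$ ($S = \sqrt{4 \left(2 + 4\right) + 0} = \sqrt{4 \cdot 6 + 0} = \sqrt{24 + 0} = \sqrt{24} = 2 \sqrt{6} \approx 4.899$)
$164 S = 164 \cdot 2 \sqrt{6} = 328 \sqrt{6}$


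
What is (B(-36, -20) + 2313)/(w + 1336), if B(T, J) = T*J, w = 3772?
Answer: 3033/5108 ≈ 0.59377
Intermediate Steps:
B(T, J) = J*T
(B(-36, -20) + 2313)/(w + 1336) = (-20*(-36) + 2313)/(3772 + 1336) = (720 + 2313)/5108 = 3033*(1/5108) = 3033/5108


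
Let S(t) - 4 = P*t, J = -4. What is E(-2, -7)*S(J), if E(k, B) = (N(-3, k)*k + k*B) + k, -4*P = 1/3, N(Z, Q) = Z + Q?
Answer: 286/3 ≈ 95.333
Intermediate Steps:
N(Z, Q) = Q + Z
P = -1/12 (P = -1/4/3 = -1/4*1/3 = -1/12 ≈ -0.083333)
E(k, B) = k + B*k + k*(-3 + k) (E(k, B) = ((k - 3)*k + k*B) + k = ((-3 + k)*k + B*k) + k = (k*(-3 + k) + B*k) + k = (B*k + k*(-3 + k)) + k = k + B*k + k*(-3 + k))
S(t) = 4 - t/12
E(-2, -7)*S(J) = (-2*(-2 - 7 - 2))*(4 - 1/12*(-4)) = (-2*(-11))*(4 + 1/3) = 22*(13/3) = 286/3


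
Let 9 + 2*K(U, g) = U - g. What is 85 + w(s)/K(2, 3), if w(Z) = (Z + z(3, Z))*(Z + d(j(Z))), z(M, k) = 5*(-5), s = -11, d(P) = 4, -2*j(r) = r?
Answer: 173/5 ≈ 34.600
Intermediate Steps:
K(U, g) = -9/2 + U/2 - g/2 (K(U, g) = -9/2 + (U - g)/2 = -9/2 + (U/2 - g/2) = -9/2 + U/2 - g/2)
j(r) = -r/2
z(M, k) = -25
w(Z) = (-25 + Z)*(4 + Z) (w(Z) = (Z - 25)*(Z + 4) = (-25 + Z)*(4 + Z))
85 + w(s)/K(2, 3) = 85 + (-100 + (-11)**2 - 21*(-11))/(-9/2 + (1/2)*2 - 1/2*3) = 85 + (-100 + 121 + 231)/(-9/2 + 1 - 3/2) = 85 + 252/(-5) = 85 + 252*(-1/5) = 85 - 252/5 = 173/5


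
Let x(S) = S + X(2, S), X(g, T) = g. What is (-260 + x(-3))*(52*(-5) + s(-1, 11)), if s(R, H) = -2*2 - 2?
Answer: 69426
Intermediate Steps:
s(R, H) = -6 (s(R, H) = -4 - 2 = -6)
x(S) = 2 + S (x(S) = S + 2 = 2 + S)
(-260 + x(-3))*(52*(-5) + s(-1, 11)) = (-260 + (2 - 3))*(52*(-5) - 6) = (-260 - 1)*(-260 - 6) = -261*(-266) = 69426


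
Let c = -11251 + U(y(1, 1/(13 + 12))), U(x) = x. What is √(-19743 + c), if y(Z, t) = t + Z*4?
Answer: I*√774749/5 ≈ 176.04*I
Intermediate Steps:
y(Z, t) = t + 4*Z
c = -281174/25 (c = -11251 + (1/(13 + 12) + 4*1) = -11251 + (1/25 + 4) = -11251 + 101/25 = -281174/25 ≈ -11247.)
√(-19743 + c) = √(-19743 - 281174/25) = √(-774749/25) = I*√774749/5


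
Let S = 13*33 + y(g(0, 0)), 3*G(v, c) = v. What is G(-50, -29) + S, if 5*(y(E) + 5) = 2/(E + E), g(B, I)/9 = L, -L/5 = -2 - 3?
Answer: 458251/1125 ≈ 407.33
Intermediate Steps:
G(v, c) = v/3
L = 25 (L = -5*(-2 - 3) = -5*(-5) = 25)
g(B, I) = 225 (g(B, I) = 9*25 = 225)
y(E) = -5 + 1/(5*E) (y(E) = -5 + (2/(E + E))/5 = -5 + (2/((2*E)))/5 = -5 + (2*(1/(2*E)))/5 = -5 + 1/(5*E))
S = 477001/1125 (S = 13*33 + (-5 + (⅕)/225) = 429 + (-5 + (⅕)*(1/225)) = 429 + (-5 + 1/1125) = 429 - 5624/1125 = 477001/1125 ≈ 424.00)
G(-50, -29) + S = (⅓)*(-50) + 477001/1125 = -50/3 + 477001/1125 = 458251/1125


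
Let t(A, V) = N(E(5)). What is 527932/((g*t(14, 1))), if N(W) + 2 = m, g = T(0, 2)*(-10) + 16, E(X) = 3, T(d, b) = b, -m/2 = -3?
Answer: -131983/4 ≈ -32996.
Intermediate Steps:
m = 6 (m = -2*(-3) = 6)
g = -4 (g = 2*(-10) + 16 = -20 + 16 = -4)
N(W) = 4 (N(W) = -2 + 6 = 4)
t(A, V) = 4
527932/((g*t(14, 1))) = 527932/((-4*4)) = 527932/(-16) = 527932*(-1/16) = -131983/4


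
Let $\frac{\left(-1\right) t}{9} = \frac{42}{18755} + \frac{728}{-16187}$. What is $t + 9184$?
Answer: $\frac{2788261471114}{303587185} \approx 9184.4$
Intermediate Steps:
$t = \frac{116764074}{303587185}$ ($t = - 9 \left(\frac{42}{18755} + \frac{728}{-16187}\right) = - 9 \left(42 \cdot \frac{1}{18755} + 728 \left(- \frac{1}{16187}\right)\right) = - 9 \left(\frac{42}{18755} - \frac{728}{16187}\right) = \left(-9\right) \left(- \frac{12973786}{303587185}\right) = \frac{116764074}{303587185} \approx 0.38461$)
$t + 9184 = \frac{116764074}{303587185} + 9184 = \frac{2788261471114}{303587185}$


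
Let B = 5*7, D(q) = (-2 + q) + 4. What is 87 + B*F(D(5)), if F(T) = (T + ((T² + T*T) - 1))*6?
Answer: 21927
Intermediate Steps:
D(q) = 2 + q
F(T) = -6 + 6*T + 12*T² (F(T) = (T + ((T² + T²) - 1))*6 = (T + (2*T² - 1))*6 = (T + (-1 + 2*T²))*6 = (-1 + T + 2*T²)*6 = -6 + 6*T + 12*T²)
B = 35
87 + B*F(D(5)) = 87 + 35*(-6 + 6*(2 + 5) + 12*(2 + 5)²) = 87 + 35*(-6 + 6*7 + 12*7²) = 87 + 35*(-6 + 42 + 12*49) = 87 + 35*(-6 + 42 + 588) = 87 + 35*624 = 87 + 21840 = 21927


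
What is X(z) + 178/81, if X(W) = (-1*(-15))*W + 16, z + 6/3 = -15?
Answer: -19181/81 ≈ -236.80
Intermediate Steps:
z = -17 (z = -2 - 15 = -17)
X(W) = 16 + 15*W (X(W) = 15*W + 16 = 16 + 15*W)
X(z) + 178/81 = (16 + 15*(-17)) + 178/81 = (16 - 255) + (1/81)*178 = -239 + 178/81 = -19181/81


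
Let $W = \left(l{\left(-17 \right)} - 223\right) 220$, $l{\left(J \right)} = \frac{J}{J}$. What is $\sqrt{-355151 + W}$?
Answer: $i \sqrt{403991} \approx 635.6 i$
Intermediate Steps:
$l{\left(J \right)} = 1$
$W = -48840$ ($W = \left(1 - 223\right) 220 = \left(-222\right) 220 = -48840$)
$\sqrt{-355151 + W} = \sqrt{-355151 - 48840} = \sqrt{-403991} = i \sqrt{403991}$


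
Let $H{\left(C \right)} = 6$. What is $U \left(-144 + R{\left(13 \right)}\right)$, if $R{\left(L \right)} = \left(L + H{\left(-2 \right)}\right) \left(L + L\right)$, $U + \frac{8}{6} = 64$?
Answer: $\frac{65800}{3} \approx 21933.0$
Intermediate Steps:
$U = \frac{188}{3}$ ($U = - \frac{4}{3} + 64 = \frac{188}{3} \approx 62.667$)
$R{\left(L \right)} = 2 L \left(6 + L\right)$ ($R{\left(L \right)} = \left(L + 6\right) \left(L + L\right) = \left(6 + L\right) 2 L = 2 L \left(6 + L\right)$)
$U \left(-144 + R{\left(13 \right)}\right) = \frac{188 \left(-144 + 2 \cdot 13 \left(6 + 13\right)\right)}{3} = \frac{188 \left(-144 + 2 \cdot 13 \cdot 19\right)}{3} = \frac{188 \left(-144 + 494\right)}{3} = \frac{188}{3} \cdot 350 = \frac{65800}{3}$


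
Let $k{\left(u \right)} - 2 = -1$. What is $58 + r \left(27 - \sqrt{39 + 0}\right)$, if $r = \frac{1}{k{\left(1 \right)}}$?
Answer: $85 - \sqrt{39} \approx 78.755$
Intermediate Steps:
$k{\left(u \right)} = 1$ ($k{\left(u \right)} = 2 - 1 = 1$)
$r = 1$ ($r = 1^{-1} = 1$)
$58 + r \left(27 - \sqrt{39 + 0}\right) = 58 + 1 \left(27 - \sqrt{39 + 0}\right) = 58 + 1 \left(27 - \sqrt{39}\right) = 58 + \left(27 - \sqrt{39}\right) = 85 - \sqrt{39}$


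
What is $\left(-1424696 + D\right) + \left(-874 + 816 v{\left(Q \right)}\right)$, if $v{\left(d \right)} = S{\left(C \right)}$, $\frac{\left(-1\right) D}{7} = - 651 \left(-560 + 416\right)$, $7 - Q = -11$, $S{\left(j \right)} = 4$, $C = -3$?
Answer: $-2078514$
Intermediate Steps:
$Q = 18$ ($Q = 7 - -11 = 7 + 11 = 18$)
$D = -656208$ ($D = - 7 \left(- 651 \left(-560 + 416\right)\right) = - 7 \left(\left(-651\right) \left(-144\right)\right) = \left(-7\right) 93744 = -656208$)
$v{\left(d \right)} = 4$
$\left(-1424696 + D\right) + \left(-874 + 816 v{\left(Q \right)}\right) = \left(-1424696 - 656208\right) + \left(-874 + 816 \cdot 4\right) = -2080904 + \left(-874 + 3264\right) = -2080904 + 2390 = -2078514$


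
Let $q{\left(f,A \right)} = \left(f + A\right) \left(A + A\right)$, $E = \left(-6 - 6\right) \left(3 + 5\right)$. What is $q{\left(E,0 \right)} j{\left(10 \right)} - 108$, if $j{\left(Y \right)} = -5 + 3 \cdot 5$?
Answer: $-108$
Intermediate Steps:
$E = -96$ ($E = \left(-12\right) 8 = -96$)
$q{\left(f,A \right)} = 2 A \left(A + f\right)$ ($q{\left(f,A \right)} = \left(A + f\right) 2 A = 2 A \left(A + f\right)$)
$j{\left(Y \right)} = 10$ ($j{\left(Y \right)} = -5 + 15 = 10$)
$q{\left(E,0 \right)} j{\left(10 \right)} - 108 = 2 \cdot 0 \left(0 - 96\right) 10 - 108 = 2 \cdot 0 \left(-96\right) 10 - 108 = 0 \cdot 10 - 108 = 0 - 108 = -108$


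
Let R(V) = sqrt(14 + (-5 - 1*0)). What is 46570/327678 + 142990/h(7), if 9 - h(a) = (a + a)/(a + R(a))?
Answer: 58568788940/3112941 ≈ 18815.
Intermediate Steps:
R(V) = 3 (R(V) = sqrt(14 + (-5 + 0)) = sqrt(14 - 5) = sqrt(9) = 3)
h(a) = 9 - 2*a/(3 + a) (h(a) = 9 - (a + a)/(a + 3) = 9 - 2*a/(3 + a))
46570/327678 + 142990/h(7) = 46570/327678 + 142990/(((27 + 7*7)/(3 + 7))) = 46570*(1/327678) + 142990/(((27 + 49)/10)) = 23285/163839 + 142990/(((1/10)*76)) = 23285/163839 + 142990/(38/5) = 23285/163839 + 142990*(5/38) = 23285/163839 + 357475/19 = 58568788940/3112941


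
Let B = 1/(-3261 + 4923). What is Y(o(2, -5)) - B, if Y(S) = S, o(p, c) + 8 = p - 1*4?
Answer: -16621/1662 ≈ -10.001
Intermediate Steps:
o(p, c) = -12 + p (o(p, c) = -8 + (p - 1*4) = -8 + (p - 4) = -8 + (-4 + p) = -12 + p)
B = 1/1662 ≈ 0.00060168
Y(o(2, -5)) - B = (-12 + 2) - 1*1/1662 = -10 - 1/1662 = -16621/1662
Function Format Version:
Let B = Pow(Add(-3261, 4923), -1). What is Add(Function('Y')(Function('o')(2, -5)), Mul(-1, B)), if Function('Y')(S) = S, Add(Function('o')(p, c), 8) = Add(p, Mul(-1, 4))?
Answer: Rational(-16621, 1662) ≈ -10.001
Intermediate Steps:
Function('o')(p, c) = Add(-12, p) (Function('o')(p, c) = Add(-8, Add(p, Mul(-1, 4))) = Add(-8, Add(p, -4)) = Add(-8, Add(-4, p)) = Add(-12, p))
B = Rational(1, 1662) (B = Pow(1662, -1) = Rational(1, 1662) ≈ 0.00060168)
Add(Function('Y')(Function('o')(2, -5)), Mul(-1, B)) = Add(Add(-12, 2), Mul(-1, Rational(1, 1662))) = Add(-10, Rational(-1, 1662)) = Rational(-16621, 1662)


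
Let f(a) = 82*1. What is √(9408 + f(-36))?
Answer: √9490 ≈ 97.417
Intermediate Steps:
f(a) = 82
√(9408 + f(-36)) = √(9408 + 82) = √9490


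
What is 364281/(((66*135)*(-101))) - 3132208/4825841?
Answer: -1525555828867/1447607524770 ≈ -1.0538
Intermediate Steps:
364281/(((66*135)*(-101))) - 3132208/4825841 = 364281/((8910*(-101))) - 3132208*1/4825841 = 364281/(-899910) - 3132208/4825841 = 364281*(-1/899910) - 3132208/4825841 = -121427/299970 - 3132208/4825841 = -1525555828867/1447607524770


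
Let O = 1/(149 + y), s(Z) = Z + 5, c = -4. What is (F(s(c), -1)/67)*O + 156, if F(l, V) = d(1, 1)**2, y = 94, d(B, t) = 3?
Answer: 282205/1809 ≈ 156.00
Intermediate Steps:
s(Z) = 5 + Z
F(l, V) = 9 (F(l, V) = 3**2 = 9)
O = 1/243 (O = 1/(149 + 94) = 1/243 ≈ 0.0041152)
(F(s(c), -1)/67)*O + 156 = (9/67)*(1/243) + 156 = 1/1809 + 156 = 282205/1809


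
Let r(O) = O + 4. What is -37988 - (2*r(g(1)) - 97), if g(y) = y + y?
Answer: -37903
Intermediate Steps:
g(y) = 2*y
r(O) = 4 + O
-37988 - (2*r(g(1)) - 97) = -37988 - (2*(4 + 2*1) - 97) = -37988 - (2*(4 + 2) - 97) = -37988 - (2*6 - 97) = -37988 - (12 - 97) = -37988 - 1*(-85) = -37988 + 85 = -37903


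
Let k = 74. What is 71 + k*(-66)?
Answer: -4813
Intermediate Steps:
71 + k*(-66) = 71 + 74*(-66) = 71 - 4884 = -4813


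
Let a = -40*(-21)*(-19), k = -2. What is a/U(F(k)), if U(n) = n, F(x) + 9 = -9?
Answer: 2660/3 ≈ 886.67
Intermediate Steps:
F(x) = -18 (F(x) = -9 - 9 = -18)
a = -15960 (a = 840*(-19) = -15960)
a/U(F(k)) = -15960/(-18) = -15960*(-1/18) = 2660/3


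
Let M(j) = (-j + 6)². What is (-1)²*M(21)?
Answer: 225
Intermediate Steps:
M(j) = (6 - j)²
(-1)²*M(21) = (-1)²*(-6 + 21)² = 1*15² = 1*225 = 225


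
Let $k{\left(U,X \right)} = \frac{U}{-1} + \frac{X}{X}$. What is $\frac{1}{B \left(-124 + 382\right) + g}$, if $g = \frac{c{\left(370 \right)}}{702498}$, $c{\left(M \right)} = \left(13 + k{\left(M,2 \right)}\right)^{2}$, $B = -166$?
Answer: $- \frac{351249}{15043228804} \approx -2.3349 \cdot 10^{-5}$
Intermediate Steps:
$k{\left(U,X \right)} = 1 - U$ ($k{\left(U,X \right)} = U \left(-1\right) + 1 = - U + 1 = 1 - U$)
$c{\left(M \right)} = \left(14 - M\right)^{2}$ ($c{\left(M \right)} = \left(13 - \left(-1 + M\right)\right)^{2} = \left(14 - M\right)^{2}$)
$g = \frac{63368}{351249}$ ($g = \frac{\left(-14 + 370\right)^{2}}{702498} = 356^{2} \cdot \frac{1}{702498} = 126736 \cdot \frac{1}{702498} = \frac{63368}{351249} \approx 0.18041$)
$\frac{1}{B \left(-124 + 382\right) + g} = \frac{1}{- 166 \left(-124 + 382\right) + \frac{63368}{351249}} = \frac{1}{\left(-166\right) 258 + \frac{63368}{351249}} = \frac{1}{-42828 + \frac{63368}{351249}} = \frac{1}{- \frac{15043228804}{351249}} = - \frac{351249}{15043228804}$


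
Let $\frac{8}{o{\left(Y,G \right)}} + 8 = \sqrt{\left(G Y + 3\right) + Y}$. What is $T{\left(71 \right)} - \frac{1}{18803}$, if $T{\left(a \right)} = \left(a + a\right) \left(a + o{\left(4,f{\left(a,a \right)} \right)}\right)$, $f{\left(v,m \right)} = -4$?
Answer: $\frac{13667863021}{1372619} - \frac{3408 i}{73} \approx 9957.5 - 46.685 i$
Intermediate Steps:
$o{\left(Y,G \right)} = \frac{8}{-8 + \sqrt{3 + Y + G Y}}$ ($o{\left(Y,G \right)} = \frac{8}{-8 + \sqrt{\left(G Y + 3\right) + Y}} = \frac{8}{-8 + \sqrt{\left(3 + G Y\right) + Y}} = \frac{8}{-8 + \sqrt{3 + Y + G Y}}$)
$T{\left(a \right)} = 2 a \left(a + \frac{8 \left(-8 - 3 i\right)}{73}\right)$ ($T{\left(a \right)} = \left(a + a\right) \left(a + \frac{8}{-8 + \sqrt{3 + 4 - 16}}\right) = 2 a \left(a + \frac{8}{-8 + \sqrt{3 + 4 - 16}}\right) = 2 a \left(a + \frac{8}{-8 + \sqrt{-9}}\right) = 2 a \left(a + \frac{8}{-8 + 3 i}\right) = 2 a \left(a + 8 \frac{-8 - 3 i}{73}\right) = 2 a \left(a + \frac{8 \left(-8 - 3 i\right)}{73}\right)$)
$T{\left(71 \right)} - \frac{1}{18803} = \frac{2}{73} \cdot 71 \left(-64 - 24 i + 73 \cdot 71\right) - \frac{1}{18803} = \frac{2}{73} \cdot 71 \left(-64 - 24 i + 5183\right) - \frac{1}{18803} = \frac{2}{73} \cdot 71 \left(5119 - 24 i\right) - \frac{1}{18803} = \left(\frac{726898}{73} - \frac{3408 i}{73}\right) - \frac{1}{18803} = \frac{13667863021}{1372619} - \frac{3408 i}{73}$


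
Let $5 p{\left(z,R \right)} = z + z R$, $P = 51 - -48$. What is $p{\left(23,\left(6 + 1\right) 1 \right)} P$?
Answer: $\frac{18216}{5} \approx 3643.2$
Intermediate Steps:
$P = 99$ ($P = 51 + 48 = 99$)
$p{\left(z,R \right)} = \frac{z}{5} + \frac{R z}{5}$ ($p{\left(z,R \right)} = \frac{z + z R}{5} = \frac{z + R z}{5} = \frac{z}{5} + \frac{R z}{5}$)
$p{\left(23,\left(6 + 1\right) 1 \right)} P = \frac{1}{5} \cdot 23 \left(1 + \left(6 + 1\right) 1\right) 99 = \frac{1}{5} \cdot 23 \left(1 + 7 \cdot 1\right) 99 = \frac{1}{5} \cdot 23 \left(1 + 7\right) 99 = \frac{1}{5} \cdot 23 \cdot 8 \cdot 99 = \frac{184}{5} \cdot 99 = \frac{18216}{5}$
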